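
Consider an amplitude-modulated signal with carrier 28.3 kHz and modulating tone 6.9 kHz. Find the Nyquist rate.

AM sidebands sit at fc ± fm = 21.4 kHz and 35.2 kHz.
Highest-frequency component: 35.2 kHz.
Nyquist rate = 2 × 35.2 kHz = 70.4 kHz.

70.4 kHz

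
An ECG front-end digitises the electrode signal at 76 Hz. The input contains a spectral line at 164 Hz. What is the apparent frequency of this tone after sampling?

164 Hz mod fs = 12 Hz.
12 Hz ≤ fs/2 = 38 Hz, appears at 12 Hz.

12 Hz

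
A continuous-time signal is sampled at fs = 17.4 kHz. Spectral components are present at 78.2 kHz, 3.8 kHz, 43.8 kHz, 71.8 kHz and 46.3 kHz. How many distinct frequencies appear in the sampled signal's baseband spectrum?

fs/2 = 8.7 kHz.
78.2 kHz mod fs = 8.6 kHz.
8.6 kHz ≤ fs/2 = 8.7 kHz, appears at 8.6 kHz.
3.8 kHz ≤ fs/2 = 8.7 kHz, passes unchanged.
43.8 kHz mod fs = 9 kHz.
9 kHz > fs/2 = 8.7 kHz, folds to fs − 9 kHz = 8.4 kHz.
71.8 kHz mod fs = 2.2 kHz.
2.2 kHz ≤ fs/2 = 8.7 kHz, appears at 2.2 kHz.
46.3 kHz mod fs = 11.5 kHz.
11.5 kHz > fs/2 = 8.7 kHz, folds to fs − 11.5 kHz = 5.9 kHz.
Distinct values: {2.2 kHz, 3.8 kHz, 5.9 kHz, 8.4 kHz, 8.6 kHz} → 5.

5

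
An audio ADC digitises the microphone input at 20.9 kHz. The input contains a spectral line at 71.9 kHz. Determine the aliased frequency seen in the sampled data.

9.2 kHz

71.9 kHz mod fs = 9.2 kHz.
9.2 kHz ≤ fs/2 = 10.45 kHz, appears at 9.2 kHz.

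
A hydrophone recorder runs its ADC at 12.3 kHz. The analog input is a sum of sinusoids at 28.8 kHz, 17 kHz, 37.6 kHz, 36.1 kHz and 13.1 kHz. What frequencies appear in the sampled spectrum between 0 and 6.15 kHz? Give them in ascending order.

0.7 kHz, 0.8 kHz, 4.2 kHz, 4.7 kHz

fs/2 = 6.15 kHz.
28.8 kHz mod fs = 4.2 kHz.
4.2 kHz ≤ fs/2 = 6.15 kHz, appears at 4.2 kHz.
17 kHz mod fs = 4.7 kHz.
4.7 kHz ≤ fs/2 = 6.15 kHz, appears at 4.7 kHz.
37.6 kHz mod fs = 0.7 kHz.
0.7 kHz ≤ fs/2 = 6.15 kHz, appears at 0.7 kHz.
36.1 kHz mod fs = 11.5 kHz.
11.5 kHz > fs/2 = 6.15 kHz, folds to fs − 11.5 kHz = 0.8 kHz.
13.1 kHz mod fs = 0.8 kHz.
0.8 kHz ≤ fs/2 = 6.15 kHz, appears at 0.8 kHz.
Distinct values: {0.7 kHz, 0.8 kHz, 4.2 kHz, 4.7 kHz}.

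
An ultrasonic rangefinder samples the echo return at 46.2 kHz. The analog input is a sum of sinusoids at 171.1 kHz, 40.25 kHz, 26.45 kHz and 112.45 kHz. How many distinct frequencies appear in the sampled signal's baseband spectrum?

4

fs/2 = 23.1 kHz.
171.1 kHz mod fs = 32.5 kHz.
32.5 kHz > fs/2 = 23.1 kHz, folds to fs − 32.5 kHz = 13.7 kHz.
40.25 kHz > fs/2 = 23.1 kHz, folds to fs − 40.25 kHz = 5.95 kHz.
26.45 kHz > fs/2 = 23.1 kHz, folds to fs − 26.45 kHz = 19.75 kHz.
112.45 kHz mod fs = 20.05 kHz.
20.05 kHz ≤ fs/2 = 23.1 kHz, appears at 20.05 kHz.
Distinct values: {5.95 kHz, 13.7 kHz, 19.75 kHz, 20.05 kHz} → 4.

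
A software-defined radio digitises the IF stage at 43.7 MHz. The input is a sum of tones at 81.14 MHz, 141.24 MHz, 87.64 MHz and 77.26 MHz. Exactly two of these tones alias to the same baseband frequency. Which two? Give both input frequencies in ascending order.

fs/2 = 21.85 MHz.
81.14 MHz mod fs = 37.44 MHz.
37.44 MHz > fs/2 = 21.85 MHz, folds to fs − 37.44 MHz = 6.26 MHz.
141.24 MHz mod fs = 10.14 MHz.
10.14 MHz ≤ fs/2 = 21.85 MHz, appears at 10.14 MHz.
87.64 MHz mod fs = 0.24 MHz.
0.24 MHz ≤ fs/2 = 21.85 MHz, appears at 0.24 MHz.
77.26 MHz mod fs = 33.56 MHz.
33.56 MHz > fs/2 = 21.85 MHz, folds to fs − 33.56 MHz = 10.14 MHz.
77.26 MHz and 141.24 MHz both map to 10.14 MHz.

77.26 MHz, 141.24 MHz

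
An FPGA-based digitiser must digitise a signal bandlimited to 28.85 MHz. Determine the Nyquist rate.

Nyquist rate = 2 × 28.85 MHz = 57.7 MHz.

57.7 MHz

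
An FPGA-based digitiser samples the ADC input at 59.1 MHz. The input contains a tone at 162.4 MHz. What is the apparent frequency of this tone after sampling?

14.9 MHz

162.4 MHz mod fs = 44.2 MHz.
44.2 MHz > fs/2 = 29.55 MHz, folds to fs − 44.2 MHz = 14.9 MHz.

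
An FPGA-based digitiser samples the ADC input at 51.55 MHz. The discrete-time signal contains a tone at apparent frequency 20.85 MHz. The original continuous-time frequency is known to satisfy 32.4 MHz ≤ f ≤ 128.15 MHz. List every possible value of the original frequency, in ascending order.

72.4 MHz, 82.25 MHz, 123.95 MHz

Frequencies that alias to 20.85 MHz are k·fs ± 20.85 MHz for integer k ≥ 0.
k=0: 20.85 MHz.
k=1: 30.7 MHz, 72.4 MHz.
k=2: 82.25 MHz, 123.95 MHz.
k=3: 133.8 MHz, 175.5 MHz.
Within [32.4 MHz, 128.15 MHz]: 72.4 MHz, 82.25 MHz, 123.95 MHz.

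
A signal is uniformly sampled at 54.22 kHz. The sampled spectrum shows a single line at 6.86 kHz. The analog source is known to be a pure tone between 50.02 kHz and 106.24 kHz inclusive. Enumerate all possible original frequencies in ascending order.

Frequencies that alias to 6.86 kHz are k·fs ± 6.86 kHz for integer k ≥ 0.
k=0: 6.86 kHz.
k=1: 47.36 kHz, 61.08 kHz.
k=2: 101.58 kHz, 115.3 kHz.
k=3: 155.8 kHz, 169.52 kHz.
Within [50.02 kHz, 106.24 kHz]: 61.08 kHz, 101.58 kHz.

61.08 kHz, 101.58 kHz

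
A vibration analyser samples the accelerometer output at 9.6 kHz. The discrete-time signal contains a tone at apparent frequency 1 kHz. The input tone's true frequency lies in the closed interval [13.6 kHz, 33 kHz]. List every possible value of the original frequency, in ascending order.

18.2 kHz, 20.2 kHz, 27.8 kHz, 29.8 kHz

Frequencies that alias to 1 kHz are k·fs ± 1 kHz for integer k ≥ 0.
k=0: 1 kHz.
k=1: 8.6 kHz, 10.6 kHz.
k=2: 18.2 kHz, 20.2 kHz.
k=3: 27.8 kHz, 29.8 kHz.
k=4: 37.4 kHz, 39.4 kHz.
Within [13.6 kHz, 33 kHz]: 18.2 kHz, 20.2 kHz, 27.8 kHz, 29.8 kHz.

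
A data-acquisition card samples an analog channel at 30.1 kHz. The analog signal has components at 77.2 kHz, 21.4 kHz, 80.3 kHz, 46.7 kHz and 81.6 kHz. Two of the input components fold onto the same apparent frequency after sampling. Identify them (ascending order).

fs/2 = 15.05 kHz.
77.2 kHz mod fs = 17 kHz.
17 kHz > fs/2 = 15.05 kHz, folds to fs − 17 kHz = 13.1 kHz.
21.4 kHz > fs/2 = 15.05 kHz, folds to fs − 21.4 kHz = 8.7 kHz.
80.3 kHz mod fs = 20.1 kHz.
20.1 kHz > fs/2 = 15.05 kHz, folds to fs − 20.1 kHz = 10 kHz.
46.7 kHz mod fs = 16.6 kHz.
16.6 kHz > fs/2 = 15.05 kHz, folds to fs − 16.6 kHz = 13.5 kHz.
81.6 kHz mod fs = 21.4 kHz.
21.4 kHz > fs/2 = 15.05 kHz, folds to fs − 21.4 kHz = 8.7 kHz.
21.4 kHz and 81.6 kHz both map to 8.7 kHz.

21.4 kHz, 81.6 kHz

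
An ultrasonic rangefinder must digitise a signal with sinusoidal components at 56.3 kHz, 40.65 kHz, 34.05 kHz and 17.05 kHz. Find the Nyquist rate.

Highest-frequency component: 56.3 kHz.
Nyquist rate = 2 × 56.3 kHz = 112.6 kHz.

112.6 kHz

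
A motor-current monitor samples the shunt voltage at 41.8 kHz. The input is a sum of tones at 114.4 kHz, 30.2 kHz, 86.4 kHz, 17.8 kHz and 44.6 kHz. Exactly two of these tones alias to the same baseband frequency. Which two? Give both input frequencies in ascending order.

fs/2 = 20.9 kHz.
114.4 kHz mod fs = 30.8 kHz.
30.8 kHz > fs/2 = 20.9 kHz, folds to fs − 30.8 kHz = 11 kHz.
30.2 kHz > fs/2 = 20.9 kHz, folds to fs − 30.2 kHz = 11.6 kHz.
86.4 kHz mod fs = 2.8 kHz.
2.8 kHz ≤ fs/2 = 20.9 kHz, appears at 2.8 kHz.
17.8 kHz ≤ fs/2 = 20.9 kHz, passes unchanged.
44.6 kHz mod fs = 2.8 kHz.
2.8 kHz ≤ fs/2 = 20.9 kHz, appears at 2.8 kHz.
44.6 kHz and 86.4 kHz both map to 2.8 kHz.

44.6 kHz, 86.4 kHz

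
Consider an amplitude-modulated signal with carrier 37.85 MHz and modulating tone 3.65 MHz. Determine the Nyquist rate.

83 MHz

AM sidebands sit at fc ± fm = 34.2 MHz and 41.5 MHz.
Highest-frequency component: 41.5 MHz.
Nyquist rate = 2 × 41.5 MHz = 83 MHz.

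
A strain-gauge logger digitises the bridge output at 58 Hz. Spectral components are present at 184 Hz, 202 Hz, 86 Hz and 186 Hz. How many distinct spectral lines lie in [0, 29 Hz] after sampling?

3

fs/2 = 29 Hz.
184 Hz mod fs = 10 Hz.
10 Hz ≤ fs/2 = 29 Hz, appears at 10 Hz.
202 Hz mod fs = 28 Hz.
28 Hz ≤ fs/2 = 29 Hz, appears at 28 Hz.
86 Hz mod fs = 28 Hz.
28 Hz ≤ fs/2 = 29 Hz, appears at 28 Hz.
186 Hz mod fs = 12 Hz.
12 Hz ≤ fs/2 = 29 Hz, appears at 12 Hz.
Distinct values: {10 Hz, 12 Hz, 28 Hz} → 3.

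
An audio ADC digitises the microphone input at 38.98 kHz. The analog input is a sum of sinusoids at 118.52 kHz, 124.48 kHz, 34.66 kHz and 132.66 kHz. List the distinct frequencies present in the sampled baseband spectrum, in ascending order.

1.58 kHz, 4.32 kHz, 7.54 kHz, 15.72 kHz

fs/2 = 19.49 kHz.
118.52 kHz mod fs = 1.58 kHz.
1.58 kHz ≤ fs/2 = 19.49 kHz, appears at 1.58 kHz.
124.48 kHz mod fs = 7.54 kHz.
7.54 kHz ≤ fs/2 = 19.49 kHz, appears at 7.54 kHz.
34.66 kHz > fs/2 = 19.49 kHz, folds to fs − 34.66 kHz = 4.32 kHz.
132.66 kHz mod fs = 15.72 kHz.
15.72 kHz ≤ fs/2 = 19.49 kHz, appears at 15.72 kHz.
Distinct values: {1.58 kHz, 4.32 kHz, 7.54 kHz, 15.72 kHz}.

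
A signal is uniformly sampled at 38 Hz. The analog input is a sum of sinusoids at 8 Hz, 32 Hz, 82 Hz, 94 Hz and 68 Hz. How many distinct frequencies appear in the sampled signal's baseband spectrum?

3

fs/2 = 19 Hz.
8 Hz ≤ fs/2 = 19 Hz, passes unchanged.
32 Hz > fs/2 = 19 Hz, folds to fs − 32 Hz = 6 Hz.
82 Hz mod fs = 6 Hz.
6 Hz ≤ fs/2 = 19 Hz, appears at 6 Hz.
94 Hz mod fs = 18 Hz.
18 Hz ≤ fs/2 = 19 Hz, appears at 18 Hz.
68 Hz mod fs = 30 Hz.
30 Hz > fs/2 = 19 Hz, folds to fs − 30 Hz = 8 Hz.
Distinct values: {6 Hz, 8 Hz, 18 Hz} → 3.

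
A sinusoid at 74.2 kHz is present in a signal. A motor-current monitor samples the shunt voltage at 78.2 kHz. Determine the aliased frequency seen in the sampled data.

4 kHz

74.2 kHz > fs/2 = 39.1 kHz, folds to fs − 74.2 kHz = 4 kHz.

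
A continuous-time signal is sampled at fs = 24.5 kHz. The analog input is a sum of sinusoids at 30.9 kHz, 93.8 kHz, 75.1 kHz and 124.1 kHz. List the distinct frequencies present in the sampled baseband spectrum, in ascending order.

fs/2 = 12.25 kHz.
30.9 kHz mod fs = 6.4 kHz.
6.4 kHz ≤ fs/2 = 12.25 kHz, appears at 6.4 kHz.
93.8 kHz mod fs = 20.3 kHz.
20.3 kHz > fs/2 = 12.25 kHz, folds to fs − 20.3 kHz = 4.2 kHz.
75.1 kHz mod fs = 1.6 kHz.
1.6 kHz ≤ fs/2 = 12.25 kHz, appears at 1.6 kHz.
124.1 kHz mod fs = 1.6 kHz.
1.6 kHz ≤ fs/2 = 12.25 kHz, appears at 1.6 kHz.
Distinct values: {1.6 kHz, 4.2 kHz, 6.4 kHz}.

1.6 kHz, 4.2 kHz, 6.4 kHz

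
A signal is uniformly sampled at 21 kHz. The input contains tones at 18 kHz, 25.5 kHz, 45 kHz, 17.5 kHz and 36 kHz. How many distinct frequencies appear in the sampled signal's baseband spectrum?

4

fs/2 = 10.5 kHz.
18 kHz > fs/2 = 10.5 kHz, folds to fs − 18 kHz = 3 kHz.
25.5 kHz mod fs = 4.5 kHz.
4.5 kHz ≤ fs/2 = 10.5 kHz, appears at 4.5 kHz.
45 kHz mod fs = 3 kHz.
3 kHz ≤ fs/2 = 10.5 kHz, appears at 3 kHz.
17.5 kHz > fs/2 = 10.5 kHz, folds to fs − 17.5 kHz = 3.5 kHz.
36 kHz mod fs = 15 kHz.
15 kHz > fs/2 = 10.5 kHz, folds to fs − 15 kHz = 6 kHz.
Distinct values: {3 kHz, 3.5 kHz, 4.5 kHz, 6 kHz} → 4.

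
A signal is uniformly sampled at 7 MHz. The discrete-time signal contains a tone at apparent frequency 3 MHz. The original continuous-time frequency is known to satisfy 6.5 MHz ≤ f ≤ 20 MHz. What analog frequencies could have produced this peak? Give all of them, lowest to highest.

Frequencies that alias to 3 MHz are k·fs ± 3 MHz for integer k ≥ 0.
k=0: 3 MHz.
k=1: 4 MHz, 10 MHz.
k=2: 11 MHz, 17 MHz.
k=3: 18 MHz, 24 MHz.
k=4: 25 MHz, 31 MHz.
Within [6.5 MHz, 20 MHz]: 10 MHz, 11 MHz, 17 MHz, 18 MHz.

10 MHz, 11 MHz, 17 MHz, 18 MHz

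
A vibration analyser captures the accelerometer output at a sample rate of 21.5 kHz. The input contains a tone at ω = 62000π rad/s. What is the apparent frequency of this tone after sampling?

ω = 62000π rad/s → f = ω/(2π) = 31000 Hz = 31 kHz.
31 kHz mod fs = 9.5 kHz.
9.5 kHz ≤ fs/2 = 10.75 kHz, appears at 9.5 kHz.

9.5 kHz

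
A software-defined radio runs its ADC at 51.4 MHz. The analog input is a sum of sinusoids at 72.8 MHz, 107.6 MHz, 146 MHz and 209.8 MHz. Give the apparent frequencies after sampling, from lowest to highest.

4.2 MHz, 4.8 MHz, 8.2 MHz, 21.4 MHz

fs/2 = 25.7 MHz.
72.8 MHz mod fs = 21.4 MHz.
21.4 MHz ≤ fs/2 = 25.7 MHz, appears at 21.4 MHz.
107.6 MHz mod fs = 4.8 MHz.
4.8 MHz ≤ fs/2 = 25.7 MHz, appears at 4.8 MHz.
146 MHz mod fs = 43.2 MHz.
43.2 MHz > fs/2 = 25.7 MHz, folds to fs − 43.2 MHz = 8.2 MHz.
209.8 MHz mod fs = 4.2 MHz.
4.2 MHz ≤ fs/2 = 25.7 MHz, appears at 4.2 MHz.
Distinct values: {4.2 MHz, 4.8 MHz, 8.2 MHz, 21.4 MHz}.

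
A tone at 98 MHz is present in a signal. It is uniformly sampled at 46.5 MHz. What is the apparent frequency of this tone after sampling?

5 MHz

98 MHz mod fs = 5 MHz.
5 MHz ≤ fs/2 = 23.25 MHz, appears at 5 MHz.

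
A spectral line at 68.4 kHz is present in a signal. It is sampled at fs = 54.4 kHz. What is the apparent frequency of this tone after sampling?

68.4 kHz mod fs = 14 kHz.
14 kHz ≤ fs/2 = 27.2 kHz, appears at 14 kHz.

14 kHz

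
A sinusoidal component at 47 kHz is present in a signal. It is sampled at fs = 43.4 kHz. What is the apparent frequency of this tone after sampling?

3.6 kHz

47 kHz mod fs = 3.6 kHz.
3.6 kHz ≤ fs/2 = 21.7 kHz, appears at 3.6 kHz.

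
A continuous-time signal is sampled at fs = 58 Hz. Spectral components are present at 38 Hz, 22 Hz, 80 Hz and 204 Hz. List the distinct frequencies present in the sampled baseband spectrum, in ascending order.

20 Hz, 22 Hz, 28 Hz

fs/2 = 29 Hz.
38 Hz > fs/2 = 29 Hz, folds to fs − 38 Hz = 20 Hz.
22 Hz ≤ fs/2 = 29 Hz, passes unchanged.
80 Hz mod fs = 22 Hz.
22 Hz ≤ fs/2 = 29 Hz, appears at 22 Hz.
204 Hz mod fs = 30 Hz.
30 Hz > fs/2 = 29 Hz, folds to fs − 30 Hz = 28 Hz.
Distinct values: {20 Hz, 22 Hz, 28 Hz}.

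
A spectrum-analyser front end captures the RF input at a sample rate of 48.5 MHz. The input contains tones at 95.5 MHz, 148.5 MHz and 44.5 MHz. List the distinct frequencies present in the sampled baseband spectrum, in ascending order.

fs/2 = 24.25 MHz.
95.5 MHz mod fs = 47 MHz.
47 MHz > fs/2 = 24.25 MHz, folds to fs − 47 MHz = 1.5 MHz.
148.5 MHz mod fs = 3 MHz.
3 MHz ≤ fs/2 = 24.25 MHz, appears at 3 MHz.
44.5 MHz > fs/2 = 24.25 MHz, folds to fs − 44.5 MHz = 4 MHz.
Distinct values: {1.5 MHz, 3 MHz, 4 MHz}.

1.5 MHz, 3 MHz, 4 MHz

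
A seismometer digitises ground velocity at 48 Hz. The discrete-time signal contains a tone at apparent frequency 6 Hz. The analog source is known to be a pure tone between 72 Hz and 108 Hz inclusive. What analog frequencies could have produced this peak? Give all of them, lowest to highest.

90 Hz, 102 Hz

Frequencies that alias to 6 Hz are k·fs ± 6 Hz for integer k ≥ 0.
k=0: 6 Hz.
k=1: 42 Hz, 54 Hz.
k=2: 90 Hz, 102 Hz.
k=3: 138 Hz, 150 Hz.
Within [72 Hz, 108 Hz]: 90 Hz, 102 Hz.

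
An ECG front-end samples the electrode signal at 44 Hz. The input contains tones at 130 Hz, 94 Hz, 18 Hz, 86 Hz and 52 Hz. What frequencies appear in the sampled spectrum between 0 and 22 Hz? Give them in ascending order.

fs/2 = 22 Hz.
130 Hz mod fs = 42 Hz.
42 Hz > fs/2 = 22 Hz, folds to fs − 42 Hz = 2 Hz.
94 Hz mod fs = 6 Hz.
6 Hz ≤ fs/2 = 22 Hz, appears at 6 Hz.
18 Hz ≤ fs/2 = 22 Hz, passes unchanged.
86 Hz mod fs = 42 Hz.
42 Hz > fs/2 = 22 Hz, folds to fs − 42 Hz = 2 Hz.
52 Hz mod fs = 8 Hz.
8 Hz ≤ fs/2 = 22 Hz, appears at 8 Hz.
Distinct values: {2 Hz, 6 Hz, 8 Hz, 18 Hz}.

2 Hz, 6 Hz, 8 Hz, 18 Hz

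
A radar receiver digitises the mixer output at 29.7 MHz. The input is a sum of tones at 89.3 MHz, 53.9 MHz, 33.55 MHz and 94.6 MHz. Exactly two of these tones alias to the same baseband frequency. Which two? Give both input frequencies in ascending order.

53.9 MHz, 94.6 MHz

fs/2 = 14.85 MHz.
89.3 MHz mod fs = 0.2 MHz.
0.2 MHz ≤ fs/2 = 14.85 MHz, appears at 0.2 MHz.
53.9 MHz mod fs = 24.2 MHz.
24.2 MHz > fs/2 = 14.85 MHz, folds to fs − 24.2 MHz = 5.5 MHz.
33.55 MHz mod fs = 3.85 MHz.
3.85 MHz ≤ fs/2 = 14.85 MHz, appears at 3.85 MHz.
94.6 MHz mod fs = 5.5 MHz.
5.5 MHz ≤ fs/2 = 14.85 MHz, appears at 5.5 MHz.
53.9 MHz and 94.6 MHz both map to 5.5 MHz.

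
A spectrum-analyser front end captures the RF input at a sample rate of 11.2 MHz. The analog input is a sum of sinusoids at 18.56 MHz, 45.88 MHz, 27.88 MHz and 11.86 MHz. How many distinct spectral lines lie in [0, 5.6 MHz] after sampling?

fs/2 = 5.6 MHz.
18.56 MHz mod fs = 7.36 MHz.
7.36 MHz > fs/2 = 5.6 MHz, folds to fs − 7.36 MHz = 3.84 MHz.
45.88 MHz mod fs = 1.08 MHz.
1.08 MHz ≤ fs/2 = 5.6 MHz, appears at 1.08 MHz.
27.88 MHz mod fs = 5.48 MHz.
5.48 MHz ≤ fs/2 = 5.6 MHz, appears at 5.48 MHz.
11.86 MHz mod fs = 0.66 MHz.
0.66 MHz ≤ fs/2 = 5.6 MHz, appears at 0.66 MHz.
Distinct values: {0.66 MHz, 1.08 MHz, 3.84 MHz, 5.48 MHz} → 4.

4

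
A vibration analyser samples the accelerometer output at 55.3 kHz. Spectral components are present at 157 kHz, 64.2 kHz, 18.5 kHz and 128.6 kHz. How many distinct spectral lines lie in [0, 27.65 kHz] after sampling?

3

fs/2 = 27.65 kHz.
157 kHz mod fs = 46.4 kHz.
46.4 kHz > fs/2 = 27.65 kHz, folds to fs − 46.4 kHz = 8.9 kHz.
64.2 kHz mod fs = 8.9 kHz.
8.9 kHz ≤ fs/2 = 27.65 kHz, appears at 8.9 kHz.
18.5 kHz ≤ fs/2 = 27.65 kHz, passes unchanged.
128.6 kHz mod fs = 18 kHz.
18 kHz ≤ fs/2 = 27.65 kHz, appears at 18 kHz.
Distinct values: {8.9 kHz, 18 kHz, 18.5 kHz} → 3.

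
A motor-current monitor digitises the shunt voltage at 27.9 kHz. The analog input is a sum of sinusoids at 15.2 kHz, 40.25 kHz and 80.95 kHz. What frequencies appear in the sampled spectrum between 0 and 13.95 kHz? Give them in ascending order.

fs/2 = 13.95 kHz.
15.2 kHz > fs/2 = 13.95 kHz, folds to fs − 15.2 kHz = 12.7 kHz.
40.25 kHz mod fs = 12.35 kHz.
12.35 kHz ≤ fs/2 = 13.95 kHz, appears at 12.35 kHz.
80.95 kHz mod fs = 25.15 kHz.
25.15 kHz > fs/2 = 13.95 kHz, folds to fs − 25.15 kHz = 2.75 kHz.
Distinct values: {2.75 kHz, 12.35 kHz, 12.7 kHz}.

2.75 kHz, 12.35 kHz, 12.7 kHz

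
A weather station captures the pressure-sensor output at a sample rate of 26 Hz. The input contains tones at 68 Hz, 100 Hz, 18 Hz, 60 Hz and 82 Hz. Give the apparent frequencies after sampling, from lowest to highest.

4 Hz, 8 Hz, 10 Hz

fs/2 = 13 Hz.
68 Hz mod fs = 16 Hz.
16 Hz > fs/2 = 13 Hz, folds to fs − 16 Hz = 10 Hz.
100 Hz mod fs = 22 Hz.
22 Hz > fs/2 = 13 Hz, folds to fs − 22 Hz = 4 Hz.
18 Hz > fs/2 = 13 Hz, folds to fs − 18 Hz = 8 Hz.
60 Hz mod fs = 8 Hz.
8 Hz ≤ fs/2 = 13 Hz, appears at 8 Hz.
82 Hz mod fs = 4 Hz.
4 Hz ≤ fs/2 = 13 Hz, appears at 4 Hz.
Distinct values: {4 Hz, 8 Hz, 10 Hz}.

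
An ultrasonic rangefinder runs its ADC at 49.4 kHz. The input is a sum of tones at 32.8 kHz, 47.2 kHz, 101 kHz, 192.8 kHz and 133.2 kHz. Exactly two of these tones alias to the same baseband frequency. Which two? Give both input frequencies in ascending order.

47.2 kHz, 101 kHz

fs/2 = 24.7 kHz.
32.8 kHz > fs/2 = 24.7 kHz, folds to fs − 32.8 kHz = 16.6 kHz.
47.2 kHz > fs/2 = 24.7 kHz, folds to fs − 47.2 kHz = 2.2 kHz.
101 kHz mod fs = 2.2 kHz.
2.2 kHz ≤ fs/2 = 24.7 kHz, appears at 2.2 kHz.
192.8 kHz mod fs = 44.6 kHz.
44.6 kHz > fs/2 = 24.7 kHz, folds to fs − 44.6 kHz = 4.8 kHz.
133.2 kHz mod fs = 34.4 kHz.
34.4 kHz > fs/2 = 24.7 kHz, folds to fs − 34.4 kHz = 15 kHz.
47.2 kHz and 101 kHz both map to 2.2 kHz.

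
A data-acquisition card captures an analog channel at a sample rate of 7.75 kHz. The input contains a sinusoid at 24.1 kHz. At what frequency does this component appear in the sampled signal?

0.85 kHz

24.1 kHz mod fs = 0.85 kHz.
0.85 kHz ≤ fs/2 = 3.875 kHz, appears at 0.85 kHz.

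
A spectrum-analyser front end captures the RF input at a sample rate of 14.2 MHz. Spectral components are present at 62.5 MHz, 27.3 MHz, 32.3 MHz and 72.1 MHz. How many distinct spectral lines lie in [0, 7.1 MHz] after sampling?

3

fs/2 = 7.1 MHz.
62.5 MHz mod fs = 5.7 MHz.
5.7 MHz ≤ fs/2 = 7.1 MHz, appears at 5.7 MHz.
27.3 MHz mod fs = 13.1 MHz.
13.1 MHz > fs/2 = 7.1 MHz, folds to fs − 13.1 MHz = 1.1 MHz.
32.3 MHz mod fs = 3.9 MHz.
3.9 MHz ≤ fs/2 = 7.1 MHz, appears at 3.9 MHz.
72.1 MHz mod fs = 1.1 MHz.
1.1 MHz ≤ fs/2 = 7.1 MHz, appears at 1.1 MHz.
Distinct values: {1.1 MHz, 3.9 MHz, 5.7 MHz} → 3.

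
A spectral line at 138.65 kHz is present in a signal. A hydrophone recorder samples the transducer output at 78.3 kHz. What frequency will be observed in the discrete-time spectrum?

17.95 kHz

138.65 kHz mod fs = 60.35 kHz.
60.35 kHz > fs/2 = 39.15 kHz, folds to fs − 60.35 kHz = 17.95 kHz.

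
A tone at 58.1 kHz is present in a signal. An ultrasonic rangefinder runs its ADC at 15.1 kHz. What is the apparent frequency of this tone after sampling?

58.1 kHz mod fs = 12.8 kHz.
12.8 kHz > fs/2 = 7.55 kHz, folds to fs − 12.8 kHz = 2.3 kHz.

2.3 kHz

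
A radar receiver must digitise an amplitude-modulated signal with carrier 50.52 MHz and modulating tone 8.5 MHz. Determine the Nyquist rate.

AM sidebands sit at fc ± fm = 42.02 MHz and 59.02 MHz.
Highest-frequency component: 59.02 MHz.
Nyquist rate = 2 × 59.02 MHz = 118.04 MHz.

118.04 MHz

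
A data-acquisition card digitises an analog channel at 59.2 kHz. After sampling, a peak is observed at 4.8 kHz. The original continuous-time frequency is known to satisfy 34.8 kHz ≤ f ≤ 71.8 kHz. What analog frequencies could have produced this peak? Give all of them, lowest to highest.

54.4 kHz, 64 kHz

Frequencies that alias to 4.8 kHz are k·fs ± 4.8 kHz for integer k ≥ 0.
k=0: 4.8 kHz.
k=1: 54.4 kHz, 64 kHz.
k=2: 113.6 kHz, 123.2 kHz.
Within [34.8 kHz, 71.8 kHz]: 54.4 kHz, 64 kHz.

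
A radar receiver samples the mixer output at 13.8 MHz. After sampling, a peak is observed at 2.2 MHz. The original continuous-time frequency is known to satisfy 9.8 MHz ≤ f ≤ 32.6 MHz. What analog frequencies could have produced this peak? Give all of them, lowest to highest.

11.6 MHz, 16 MHz, 25.4 MHz, 29.8 MHz

Frequencies that alias to 2.2 MHz are k·fs ± 2.2 MHz for integer k ≥ 0.
k=0: 2.2 MHz.
k=1: 11.6 MHz, 16 MHz.
k=2: 25.4 MHz, 29.8 MHz.
k=3: 39.2 MHz, 43.6 MHz.
Within [9.8 MHz, 32.6 MHz]: 11.6 MHz, 16 MHz, 25.4 MHz, 29.8 MHz.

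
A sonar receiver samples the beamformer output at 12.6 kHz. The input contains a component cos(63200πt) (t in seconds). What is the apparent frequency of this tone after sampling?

6.2 kHz

ω = 63200π rad/s → f = ω/(2π) = 31600 Hz = 31.6 kHz.
31.6 kHz mod fs = 6.4 kHz.
6.4 kHz > fs/2 = 6.3 kHz, folds to fs − 6.4 kHz = 6.2 kHz.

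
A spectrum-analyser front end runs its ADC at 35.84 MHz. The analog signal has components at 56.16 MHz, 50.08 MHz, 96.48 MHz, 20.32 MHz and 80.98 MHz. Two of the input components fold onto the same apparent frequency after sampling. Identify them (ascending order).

20.32 MHz, 56.16 MHz

fs/2 = 17.92 MHz.
56.16 MHz mod fs = 20.32 MHz.
20.32 MHz > fs/2 = 17.92 MHz, folds to fs − 20.32 MHz = 15.52 MHz.
50.08 MHz mod fs = 14.24 MHz.
14.24 MHz ≤ fs/2 = 17.92 MHz, appears at 14.24 MHz.
96.48 MHz mod fs = 24.8 MHz.
24.8 MHz > fs/2 = 17.92 MHz, folds to fs − 24.8 MHz = 11.04 MHz.
20.32 MHz > fs/2 = 17.92 MHz, folds to fs − 20.32 MHz = 15.52 MHz.
80.98 MHz mod fs = 9.3 MHz.
9.3 MHz ≤ fs/2 = 17.92 MHz, appears at 9.3 MHz.
20.32 MHz and 56.16 MHz both map to 15.52 MHz.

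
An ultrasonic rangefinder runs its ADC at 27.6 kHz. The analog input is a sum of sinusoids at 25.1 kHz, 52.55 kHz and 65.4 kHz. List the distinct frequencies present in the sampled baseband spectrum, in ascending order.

fs/2 = 13.8 kHz.
25.1 kHz > fs/2 = 13.8 kHz, folds to fs − 25.1 kHz = 2.5 kHz.
52.55 kHz mod fs = 24.95 kHz.
24.95 kHz > fs/2 = 13.8 kHz, folds to fs − 24.95 kHz = 2.65 kHz.
65.4 kHz mod fs = 10.2 kHz.
10.2 kHz ≤ fs/2 = 13.8 kHz, appears at 10.2 kHz.
Distinct values: {2.5 kHz, 2.65 kHz, 10.2 kHz}.

2.5 kHz, 2.65 kHz, 10.2 kHz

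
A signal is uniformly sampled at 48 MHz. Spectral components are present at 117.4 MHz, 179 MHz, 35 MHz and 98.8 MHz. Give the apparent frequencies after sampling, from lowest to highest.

2.8 MHz, 13 MHz, 21.4 MHz

fs/2 = 24 MHz.
117.4 MHz mod fs = 21.4 MHz.
21.4 MHz ≤ fs/2 = 24 MHz, appears at 21.4 MHz.
179 MHz mod fs = 35 MHz.
35 MHz > fs/2 = 24 MHz, folds to fs − 35 MHz = 13 MHz.
35 MHz > fs/2 = 24 MHz, folds to fs − 35 MHz = 13 MHz.
98.8 MHz mod fs = 2.8 MHz.
2.8 MHz ≤ fs/2 = 24 MHz, appears at 2.8 MHz.
Distinct values: {2.8 MHz, 13 MHz, 21.4 MHz}.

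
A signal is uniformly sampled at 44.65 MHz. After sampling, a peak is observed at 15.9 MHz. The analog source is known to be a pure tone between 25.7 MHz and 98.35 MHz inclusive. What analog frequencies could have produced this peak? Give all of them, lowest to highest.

Frequencies that alias to 15.9 MHz are k·fs ± 15.9 MHz for integer k ≥ 0.
k=0: 15.9 MHz.
k=1: 28.75 MHz, 60.55 MHz.
k=2: 73.4 MHz, 105.2 MHz.
k=3: 118.05 MHz, 149.85 MHz.
Within [25.7 MHz, 98.35 MHz]: 28.75 MHz, 60.55 MHz, 73.4 MHz.

28.75 MHz, 60.55 MHz, 73.4 MHz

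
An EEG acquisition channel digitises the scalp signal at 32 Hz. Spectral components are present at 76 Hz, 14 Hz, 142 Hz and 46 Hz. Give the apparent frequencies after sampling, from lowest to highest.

12 Hz, 14 Hz

fs/2 = 16 Hz.
76 Hz mod fs = 12 Hz.
12 Hz ≤ fs/2 = 16 Hz, appears at 12 Hz.
14 Hz ≤ fs/2 = 16 Hz, passes unchanged.
142 Hz mod fs = 14 Hz.
14 Hz ≤ fs/2 = 16 Hz, appears at 14 Hz.
46 Hz mod fs = 14 Hz.
14 Hz ≤ fs/2 = 16 Hz, appears at 14 Hz.
Distinct values: {12 Hz, 14 Hz}.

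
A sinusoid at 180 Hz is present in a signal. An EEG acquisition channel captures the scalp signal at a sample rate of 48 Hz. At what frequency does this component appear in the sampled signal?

180 Hz mod fs = 36 Hz.
36 Hz > fs/2 = 24 Hz, folds to fs − 36 Hz = 12 Hz.

12 Hz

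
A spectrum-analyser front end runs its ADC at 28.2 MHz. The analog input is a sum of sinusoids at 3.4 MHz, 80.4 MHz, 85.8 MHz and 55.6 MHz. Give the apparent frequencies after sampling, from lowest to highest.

0.8 MHz, 1.2 MHz, 3.4 MHz, 4.2 MHz

fs/2 = 14.1 MHz.
3.4 MHz ≤ fs/2 = 14.1 MHz, passes unchanged.
80.4 MHz mod fs = 24 MHz.
24 MHz > fs/2 = 14.1 MHz, folds to fs − 24 MHz = 4.2 MHz.
85.8 MHz mod fs = 1.2 MHz.
1.2 MHz ≤ fs/2 = 14.1 MHz, appears at 1.2 MHz.
55.6 MHz mod fs = 27.4 MHz.
27.4 MHz > fs/2 = 14.1 MHz, folds to fs − 27.4 MHz = 0.8 MHz.
Distinct values: {0.8 MHz, 1.2 MHz, 3.4 MHz, 4.2 MHz}.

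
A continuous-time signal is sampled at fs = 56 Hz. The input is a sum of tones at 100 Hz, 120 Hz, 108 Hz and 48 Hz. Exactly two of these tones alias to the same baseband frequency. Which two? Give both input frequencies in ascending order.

fs/2 = 28 Hz.
100 Hz mod fs = 44 Hz.
44 Hz > fs/2 = 28 Hz, folds to fs − 44 Hz = 12 Hz.
120 Hz mod fs = 8 Hz.
8 Hz ≤ fs/2 = 28 Hz, appears at 8 Hz.
108 Hz mod fs = 52 Hz.
52 Hz > fs/2 = 28 Hz, folds to fs − 52 Hz = 4 Hz.
48 Hz > fs/2 = 28 Hz, folds to fs − 48 Hz = 8 Hz.
48 Hz and 120 Hz both map to 8 Hz.

48 Hz, 120 Hz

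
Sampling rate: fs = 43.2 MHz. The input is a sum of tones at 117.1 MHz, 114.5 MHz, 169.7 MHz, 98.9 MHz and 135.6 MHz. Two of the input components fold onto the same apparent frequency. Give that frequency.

12.5 MHz

fs/2 = 21.6 MHz.
117.1 MHz mod fs = 30.7 MHz.
30.7 MHz > fs/2 = 21.6 MHz, folds to fs − 30.7 MHz = 12.5 MHz.
114.5 MHz mod fs = 28.1 MHz.
28.1 MHz > fs/2 = 21.6 MHz, folds to fs − 28.1 MHz = 15.1 MHz.
169.7 MHz mod fs = 40.1 MHz.
40.1 MHz > fs/2 = 21.6 MHz, folds to fs − 40.1 MHz = 3.1 MHz.
98.9 MHz mod fs = 12.5 MHz.
12.5 MHz ≤ fs/2 = 21.6 MHz, appears at 12.5 MHz.
135.6 MHz mod fs = 6 MHz.
6 MHz ≤ fs/2 = 21.6 MHz, appears at 6 MHz.
98.9 MHz and 117.1 MHz both map to 12.5 MHz.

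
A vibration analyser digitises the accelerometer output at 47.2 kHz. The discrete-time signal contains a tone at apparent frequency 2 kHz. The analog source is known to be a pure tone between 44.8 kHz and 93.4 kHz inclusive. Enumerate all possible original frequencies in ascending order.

45.2 kHz, 49.2 kHz, 92.4 kHz

Frequencies that alias to 2 kHz are k·fs ± 2 kHz for integer k ≥ 0.
k=0: 2 kHz.
k=1: 45.2 kHz, 49.2 kHz.
k=2: 92.4 kHz, 96.4 kHz.
k=3: 139.6 kHz, 143.6 kHz.
Within [44.8 kHz, 93.4 kHz]: 45.2 kHz, 49.2 kHz, 92.4 kHz.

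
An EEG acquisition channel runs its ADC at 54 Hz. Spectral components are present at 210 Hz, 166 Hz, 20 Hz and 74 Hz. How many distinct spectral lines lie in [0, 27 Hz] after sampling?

fs/2 = 27 Hz.
210 Hz mod fs = 48 Hz.
48 Hz > fs/2 = 27 Hz, folds to fs − 48 Hz = 6 Hz.
166 Hz mod fs = 4 Hz.
4 Hz ≤ fs/2 = 27 Hz, appears at 4 Hz.
20 Hz ≤ fs/2 = 27 Hz, passes unchanged.
74 Hz mod fs = 20 Hz.
20 Hz ≤ fs/2 = 27 Hz, appears at 20 Hz.
Distinct values: {4 Hz, 6 Hz, 20 Hz} → 3.

3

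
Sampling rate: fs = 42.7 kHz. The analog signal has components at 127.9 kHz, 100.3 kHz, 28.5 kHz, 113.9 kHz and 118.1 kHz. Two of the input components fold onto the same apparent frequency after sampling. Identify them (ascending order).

28.5 kHz, 113.9 kHz

fs/2 = 21.35 kHz.
127.9 kHz mod fs = 42.5 kHz.
42.5 kHz > fs/2 = 21.35 kHz, folds to fs − 42.5 kHz = 0.2 kHz.
100.3 kHz mod fs = 14.9 kHz.
14.9 kHz ≤ fs/2 = 21.35 kHz, appears at 14.9 kHz.
28.5 kHz > fs/2 = 21.35 kHz, folds to fs − 28.5 kHz = 14.2 kHz.
113.9 kHz mod fs = 28.5 kHz.
28.5 kHz > fs/2 = 21.35 kHz, folds to fs − 28.5 kHz = 14.2 kHz.
118.1 kHz mod fs = 32.7 kHz.
32.7 kHz > fs/2 = 21.35 kHz, folds to fs − 32.7 kHz = 10 kHz.
28.5 kHz and 113.9 kHz both map to 14.2 kHz.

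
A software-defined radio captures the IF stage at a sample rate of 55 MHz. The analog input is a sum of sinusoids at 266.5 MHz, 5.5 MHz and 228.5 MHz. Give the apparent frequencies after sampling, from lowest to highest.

5.5 MHz, 8.5 MHz

fs/2 = 27.5 MHz.
266.5 MHz mod fs = 46.5 MHz.
46.5 MHz > fs/2 = 27.5 MHz, folds to fs − 46.5 MHz = 8.5 MHz.
5.5 MHz ≤ fs/2 = 27.5 MHz, passes unchanged.
228.5 MHz mod fs = 8.5 MHz.
8.5 MHz ≤ fs/2 = 27.5 MHz, appears at 8.5 MHz.
Distinct values: {5.5 MHz, 8.5 MHz}.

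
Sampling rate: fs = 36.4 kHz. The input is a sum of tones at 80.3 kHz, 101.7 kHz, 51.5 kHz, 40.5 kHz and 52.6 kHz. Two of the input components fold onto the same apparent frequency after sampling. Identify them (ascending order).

fs/2 = 18.2 kHz.
80.3 kHz mod fs = 7.5 kHz.
7.5 kHz ≤ fs/2 = 18.2 kHz, appears at 7.5 kHz.
101.7 kHz mod fs = 28.9 kHz.
28.9 kHz > fs/2 = 18.2 kHz, folds to fs − 28.9 kHz = 7.5 kHz.
51.5 kHz mod fs = 15.1 kHz.
15.1 kHz ≤ fs/2 = 18.2 kHz, appears at 15.1 kHz.
40.5 kHz mod fs = 4.1 kHz.
4.1 kHz ≤ fs/2 = 18.2 kHz, appears at 4.1 kHz.
52.6 kHz mod fs = 16.2 kHz.
16.2 kHz ≤ fs/2 = 18.2 kHz, appears at 16.2 kHz.
80.3 kHz and 101.7 kHz both map to 7.5 kHz.

80.3 kHz, 101.7 kHz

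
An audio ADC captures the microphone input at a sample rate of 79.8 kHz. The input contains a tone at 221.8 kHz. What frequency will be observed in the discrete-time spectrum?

221.8 kHz mod fs = 62.2 kHz.
62.2 kHz > fs/2 = 39.9 kHz, folds to fs − 62.2 kHz = 17.6 kHz.

17.6 kHz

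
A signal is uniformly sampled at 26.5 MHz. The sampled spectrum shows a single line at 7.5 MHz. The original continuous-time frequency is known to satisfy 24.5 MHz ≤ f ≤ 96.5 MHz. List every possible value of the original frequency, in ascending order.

34 MHz, 45.5 MHz, 60.5 MHz, 72 MHz, 87 MHz

Frequencies that alias to 7.5 MHz are k·fs ± 7.5 MHz for integer k ≥ 0.
k=0: 7.5 MHz.
k=1: 19 MHz, 34 MHz.
k=2: 45.5 MHz, 60.5 MHz.
k=3: 72 MHz, 87 MHz.
k=4: 98.5 MHz, 113.5 MHz.
Within [24.5 MHz, 96.5 MHz]: 34 MHz, 45.5 MHz, 60.5 MHz, 72 MHz, 87 MHz.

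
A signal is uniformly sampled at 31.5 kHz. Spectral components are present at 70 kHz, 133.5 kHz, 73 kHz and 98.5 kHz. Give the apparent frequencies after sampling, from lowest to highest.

4 kHz, 7 kHz, 7.5 kHz, 10 kHz

fs/2 = 15.75 kHz.
70 kHz mod fs = 7 kHz.
7 kHz ≤ fs/2 = 15.75 kHz, appears at 7 kHz.
133.5 kHz mod fs = 7.5 kHz.
7.5 kHz ≤ fs/2 = 15.75 kHz, appears at 7.5 kHz.
73 kHz mod fs = 10 kHz.
10 kHz ≤ fs/2 = 15.75 kHz, appears at 10 kHz.
98.5 kHz mod fs = 4 kHz.
4 kHz ≤ fs/2 = 15.75 kHz, appears at 4 kHz.
Distinct values: {4 kHz, 7 kHz, 7.5 kHz, 10 kHz}.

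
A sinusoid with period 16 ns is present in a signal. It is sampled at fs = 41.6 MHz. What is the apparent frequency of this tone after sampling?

20.7 MHz

T = 16 ns → f = 1/T = 62.5 MHz.
62.5 MHz mod fs = 20.9 MHz.
20.9 MHz > fs/2 = 20.8 MHz, folds to fs − 20.9 MHz = 20.7 MHz.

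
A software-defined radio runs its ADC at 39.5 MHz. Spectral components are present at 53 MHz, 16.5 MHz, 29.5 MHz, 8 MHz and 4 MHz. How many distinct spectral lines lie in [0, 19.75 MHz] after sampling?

5

fs/2 = 19.75 MHz.
53 MHz mod fs = 13.5 MHz.
13.5 MHz ≤ fs/2 = 19.75 MHz, appears at 13.5 MHz.
16.5 MHz ≤ fs/2 = 19.75 MHz, passes unchanged.
29.5 MHz > fs/2 = 19.75 MHz, folds to fs − 29.5 MHz = 10 MHz.
8 MHz ≤ fs/2 = 19.75 MHz, passes unchanged.
4 MHz ≤ fs/2 = 19.75 MHz, passes unchanged.
Distinct values: {4 MHz, 8 MHz, 10 MHz, 13.5 MHz, 16.5 MHz} → 5.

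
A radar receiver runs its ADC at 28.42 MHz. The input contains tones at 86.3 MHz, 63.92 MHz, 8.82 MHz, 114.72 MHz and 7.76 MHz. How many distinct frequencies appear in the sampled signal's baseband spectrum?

fs/2 = 14.21 MHz.
86.3 MHz mod fs = 1.04 MHz.
1.04 MHz ≤ fs/2 = 14.21 MHz, appears at 1.04 MHz.
63.92 MHz mod fs = 7.08 MHz.
7.08 MHz ≤ fs/2 = 14.21 MHz, appears at 7.08 MHz.
8.82 MHz ≤ fs/2 = 14.21 MHz, passes unchanged.
114.72 MHz mod fs = 1.04 MHz.
1.04 MHz ≤ fs/2 = 14.21 MHz, appears at 1.04 MHz.
7.76 MHz ≤ fs/2 = 14.21 MHz, passes unchanged.
Distinct values: {1.04 MHz, 7.08 MHz, 7.76 MHz, 8.82 MHz} → 4.

4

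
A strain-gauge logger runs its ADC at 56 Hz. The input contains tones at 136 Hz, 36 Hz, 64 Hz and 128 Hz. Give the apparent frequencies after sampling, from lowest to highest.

8 Hz, 16 Hz, 20 Hz, 24 Hz

fs/2 = 28 Hz.
136 Hz mod fs = 24 Hz.
24 Hz ≤ fs/2 = 28 Hz, appears at 24 Hz.
36 Hz > fs/2 = 28 Hz, folds to fs − 36 Hz = 20 Hz.
64 Hz mod fs = 8 Hz.
8 Hz ≤ fs/2 = 28 Hz, appears at 8 Hz.
128 Hz mod fs = 16 Hz.
16 Hz ≤ fs/2 = 28 Hz, appears at 16 Hz.
Distinct values: {8 Hz, 16 Hz, 20 Hz, 24 Hz}.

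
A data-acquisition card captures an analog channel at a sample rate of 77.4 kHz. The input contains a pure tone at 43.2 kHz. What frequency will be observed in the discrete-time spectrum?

43.2 kHz > fs/2 = 38.7 kHz, folds to fs − 43.2 kHz = 34.2 kHz.

34.2 kHz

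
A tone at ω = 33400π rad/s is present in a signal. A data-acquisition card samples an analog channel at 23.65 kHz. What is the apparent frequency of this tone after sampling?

6.95 kHz

ω = 33400π rad/s → f = ω/(2π) = 16700 Hz = 16.7 kHz.
16.7 kHz > fs/2 = 11.825 kHz, folds to fs − 16.7 kHz = 6.95 kHz.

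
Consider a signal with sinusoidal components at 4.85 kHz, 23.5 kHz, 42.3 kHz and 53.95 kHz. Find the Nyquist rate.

107.9 kHz

Highest-frequency component: 53.95 kHz.
Nyquist rate = 2 × 53.95 kHz = 107.9 kHz.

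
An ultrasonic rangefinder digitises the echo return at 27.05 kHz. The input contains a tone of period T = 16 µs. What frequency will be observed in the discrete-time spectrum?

8.4 kHz

T = 16 µs → f = 1/T = 62.5 kHz.
62.5 kHz mod fs = 8.4 kHz.
8.4 kHz ≤ fs/2 = 13.525 kHz, appears at 8.4 kHz.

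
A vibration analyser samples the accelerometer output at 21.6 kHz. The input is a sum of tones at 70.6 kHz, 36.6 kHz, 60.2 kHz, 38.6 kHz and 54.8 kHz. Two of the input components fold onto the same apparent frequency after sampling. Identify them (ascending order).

38.6 kHz, 60.2 kHz

fs/2 = 10.8 kHz.
70.6 kHz mod fs = 5.8 kHz.
5.8 kHz ≤ fs/2 = 10.8 kHz, appears at 5.8 kHz.
36.6 kHz mod fs = 15 kHz.
15 kHz > fs/2 = 10.8 kHz, folds to fs − 15 kHz = 6.6 kHz.
60.2 kHz mod fs = 17 kHz.
17 kHz > fs/2 = 10.8 kHz, folds to fs − 17 kHz = 4.6 kHz.
38.6 kHz mod fs = 17 kHz.
17 kHz > fs/2 = 10.8 kHz, folds to fs − 17 kHz = 4.6 kHz.
54.8 kHz mod fs = 11.6 kHz.
11.6 kHz > fs/2 = 10.8 kHz, folds to fs − 11.6 kHz = 10 kHz.
38.6 kHz and 60.2 kHz both map to 4.6 kHz.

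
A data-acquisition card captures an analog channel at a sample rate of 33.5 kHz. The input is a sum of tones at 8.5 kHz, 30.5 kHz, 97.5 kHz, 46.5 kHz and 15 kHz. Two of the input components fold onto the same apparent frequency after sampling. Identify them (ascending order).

30.5 kHz, 97.5 kHz

fs/2 = 16.75 kHz.
8.5 kHz ≤ fs/2 = 16.75 kHz, passes unchanged.
30.5 kHz > fs/2 = 16.75 kHz, folds to fs − 30.5 kHz = 3 kHz.
97.5 kHz mod fs = 30.5 kHz.
30.5 kHz > fs/2 = 16.75 kHz, folds to fs − 30.5 kHz = 3 kHz.
46.5 kHz mod fs = 13 kHz.
13 kHz ≤ fs/2 = 16.75 kHz, appears at 13 kHz.
15 kHz ≤ fs/2 = 16.75 kHz, passes unchanged.
30.5 kHz and 97.5 kHz both map to 3 kHz.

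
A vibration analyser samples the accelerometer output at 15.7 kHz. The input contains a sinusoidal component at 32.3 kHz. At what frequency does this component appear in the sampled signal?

32.3 kHz mod fs = 0.9 kHz.
0.9 kHz ≤ fs/2 = 7.85 kHz, appears at 0.9 kHz.

0.9 kHz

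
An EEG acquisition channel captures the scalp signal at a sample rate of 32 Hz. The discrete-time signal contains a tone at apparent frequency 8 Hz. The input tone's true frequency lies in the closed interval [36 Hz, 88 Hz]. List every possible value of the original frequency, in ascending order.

Frequencies that alias to 8 Hz are k·fs ± 8 Hz for integer k ≥ 0.
k=0: 8 Hz.
k=1: 24 Hz, 40 Hz.
k=2: 56 Hz, 72 Hz.
k=3: 88 Hz, 104 Hz.
k=4: 120 Hz, 136 Hz.
Within [36 Hz, 88 Hz]: 40 Hz, 56 Hz, 72 Hz, 88 Hz.

40 Hz, 56 Hz, 72 Hz, 88 Hz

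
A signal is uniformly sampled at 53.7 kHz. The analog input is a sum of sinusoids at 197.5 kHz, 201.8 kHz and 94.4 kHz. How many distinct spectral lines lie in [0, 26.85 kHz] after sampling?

2

fs/2 = 26.85 kHz.
197.5 kHz mod fs = 36.4 kHz.
36.4 kHz > fs/2 = 26.85 kHz, folds to fs − 36.4 kHz = 17.3 kHz.
201.8 kHz mod fs = 40.7 kHz.
40.7 kHz > fs/2 = 26.85 kHz, folds to fs − 40.7 kHz = 13 kHz.
94.4 kHz mod fs = 40.7 kHz.
40.7 kHz > fs/2 = 26.85 kHz, folds to fs − 40.7 kHz = 13 kHz.
Distinct values: {13 kHz, 17.3 kHz} → 2.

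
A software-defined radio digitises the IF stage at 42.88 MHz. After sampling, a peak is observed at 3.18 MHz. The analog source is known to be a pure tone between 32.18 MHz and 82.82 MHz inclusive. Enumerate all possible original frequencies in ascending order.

Frequencies that alias to 3.18 MHz are k·fs ± 3.18 MHz for integer k ≥ 0.
k=0: 3.18 MHz.
k=1: 39.7 MHz, 46.06 MHz.
k=2: 82.58 MHz, 88.94 MHz.
k=3: 125.46 MHz, 131.82 MHz.
Within [32.18 MHz, 82.82 MHz]: 39.7 MHz, 46.06 MHz, 82.58 MHz.

39.7 MHz, 46.06 MHz, 82.58 MHz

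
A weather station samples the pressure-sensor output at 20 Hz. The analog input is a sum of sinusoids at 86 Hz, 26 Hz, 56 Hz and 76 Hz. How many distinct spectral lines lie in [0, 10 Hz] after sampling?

fs/2 = 10 Hz.
86 Hz mod fs = 6 Hz.
6 Hz ≤ fs/2 = 10 Hz, appears at 6 Hz.
26 Hz mod fs = 6 Hz.
6 Hz ≤ fs/2 = 10 Hz, appears at 6 Hz.
56 Hz mod fs = 16 Hz.
16 Hz > fs/2 = 10 Hz, folds to fs − 16 Hz = 4 Hz.
76 Hz mod fs = 16 Hz.
16 Hz > fs/2 = 10 Hz, folds to fs − 16 Hz = 4 Hz.
Distinct values: {4 Hz, 6 Hz} → 2.

2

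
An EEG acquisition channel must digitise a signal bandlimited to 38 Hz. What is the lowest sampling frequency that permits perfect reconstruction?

Nyquist rate = 2 × 38 Hz = 76 Hz.

76 Hz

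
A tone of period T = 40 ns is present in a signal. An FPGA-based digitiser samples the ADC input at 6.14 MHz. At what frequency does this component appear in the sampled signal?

0.44 MHz

T = 40 ns → f = 1/T = 25 MHz.
25 MHz mod fs = 0.44 MHz.
0.44 MHz ≤ fs/2 = 3.07 MHz, appears at 0.44 MHz.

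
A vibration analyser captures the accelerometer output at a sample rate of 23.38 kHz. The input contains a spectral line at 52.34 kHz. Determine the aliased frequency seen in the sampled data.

5.58 kHz

52.34 kHz mod fs = 5.58 kHz.
5.58 kHz ≤ fs/2 = 11.69 kHz, appears at 5.58 kHz.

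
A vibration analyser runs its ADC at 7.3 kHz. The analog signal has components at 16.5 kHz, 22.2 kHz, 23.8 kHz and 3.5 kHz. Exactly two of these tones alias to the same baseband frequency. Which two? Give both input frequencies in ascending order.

16.5 kHz, 23.8 kHz

fs/2 = 3.65 kHz.
16.5 kHz mod fs = 1.9 kHz.
1.9 kHz ≤ fs/2 = 3.65 kHz, appears at 1.9 kHz.
22.2 kHz mod fs = 0.3 kHz.
0.3 kHz ≤ fs/2 = 3.65 kHz, appears at 0.3 kHz.
23.8 kHz mod fs = 1.9 kHz.
1.9 kHz ≤ fs/2 = 3.65 kHz, appears at 1.9 kHz.
3.5 kHz ≤ fs/2 = 3.65 kHz, passes unchanged.
16.5 kHz and 23.8 kHz both map to 1.9 kHz.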